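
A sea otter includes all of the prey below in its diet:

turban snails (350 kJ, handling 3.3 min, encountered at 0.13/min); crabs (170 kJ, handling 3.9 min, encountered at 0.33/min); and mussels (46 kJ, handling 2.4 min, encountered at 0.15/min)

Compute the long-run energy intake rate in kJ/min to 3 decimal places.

R = (0.13×350 + 0.33×170 + 0.15×46) / (1 + 0.13×3.3 + 0.33×3.9 + 0.15×2.4) = 108.5/3.076 = 35.27 kJ/min.

35.273 kJ/min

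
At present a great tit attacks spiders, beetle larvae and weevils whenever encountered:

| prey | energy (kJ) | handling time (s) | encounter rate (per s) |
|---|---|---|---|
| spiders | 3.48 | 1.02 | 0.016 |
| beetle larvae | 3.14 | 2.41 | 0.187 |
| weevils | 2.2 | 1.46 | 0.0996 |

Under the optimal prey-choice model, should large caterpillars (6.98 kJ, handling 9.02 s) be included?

Yes

Intake rate on the current diet: R = (0.016×3.48 + 0.187×3.14 + 0.0996×2.2) / (1 + 0.016×1.02 + 0.187×2.41 + 0.0996×1.46) = 0.862/1.612 = 0.5346 kJ/s.
Profitability of large caterpillars: 6.98/9.02 = 0.7738 kJ/s.
0.7738 > 0.5346, so adding large caterpillars raises the average — include it.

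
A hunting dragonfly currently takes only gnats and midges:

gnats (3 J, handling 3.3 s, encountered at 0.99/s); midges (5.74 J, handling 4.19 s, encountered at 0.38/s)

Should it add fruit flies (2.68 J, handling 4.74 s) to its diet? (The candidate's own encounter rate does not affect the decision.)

On gnats and midges alone, R = ΣλE/(1+Σλh) = 5.151/5.859 = 0.8792 J/s.
fruit flies: E/h = 2.68/4.74 = 0.5654 J/s.
0.5654 < 0.8792, so adding fruit flies would lower the average — exclude it.

No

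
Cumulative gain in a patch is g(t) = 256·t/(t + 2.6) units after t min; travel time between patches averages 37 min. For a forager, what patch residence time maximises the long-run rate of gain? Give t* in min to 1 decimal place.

By the marginal value theorem, leave when the instantaneous gain rate g'(t) equals the habitat-wide average g(t)/(T + t).
g'(t) = 256·2.6/(t + 2.6)². Setting 256·2.6/(t+2.6)² = 256t/[(t+2.6)(37+t)] gives 2.6(37+t) = t(t+2.6), so t² = 2.6×37 = 96.2.
t* = √96.2 = 9.808 min.

9.8 min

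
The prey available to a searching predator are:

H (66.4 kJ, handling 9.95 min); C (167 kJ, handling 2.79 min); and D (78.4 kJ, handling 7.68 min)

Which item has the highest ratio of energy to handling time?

C

Profitability E/h (kJ/min): H = 66.4/9.95 = 6.67, C = 167/2.79 = 59.9, D = 78.4/7.68 = 10.2.
Ranked: C > D > H.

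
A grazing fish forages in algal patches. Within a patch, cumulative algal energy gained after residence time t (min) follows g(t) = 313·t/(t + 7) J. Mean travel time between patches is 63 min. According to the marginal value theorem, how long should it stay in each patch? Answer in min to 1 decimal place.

Maximise g(t)/(T+t): set derivative to zero → g'(t)(T+t) = g(t).
g'(t) = 313·7/(t + 7)². Setting 313·7/(t+7)² = 313t/[(t+7)(63+t)] gives 7(63+t) = t(t+7), so t² = 7×63 = 441.
t* = √441 = 21 min.

21.0 min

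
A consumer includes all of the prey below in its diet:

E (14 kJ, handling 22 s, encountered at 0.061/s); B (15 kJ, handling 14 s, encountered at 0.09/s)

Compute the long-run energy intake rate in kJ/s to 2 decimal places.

0.61 kJ/s

R = (0.061×14 + 0.09×15) / (1 + 0.061×22 + 0.09×14) = 2.204/3.602 = 0.6119 kJ/s.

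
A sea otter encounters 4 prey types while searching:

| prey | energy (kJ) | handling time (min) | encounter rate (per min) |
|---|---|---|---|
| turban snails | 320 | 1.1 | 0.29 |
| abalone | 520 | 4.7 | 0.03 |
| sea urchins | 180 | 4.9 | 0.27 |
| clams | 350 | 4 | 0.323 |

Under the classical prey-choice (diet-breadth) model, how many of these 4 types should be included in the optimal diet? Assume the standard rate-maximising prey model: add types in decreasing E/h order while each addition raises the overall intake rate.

3

E/h in descending order: turban snails 291, abalone 111, clams 87.5, sea urchins 36.7 kJ/min. The optimal diet is the largest prefix of this list for which every included type satisfies E_i/h_i > R on the types above it.
Rate on top 1: 70.36. abalone: 111 > 70.36 → include.
Rate on top 2: 74.25. clams: 87.5 > 74.25 → include.
Rate on top 3: 80.47. sea urchins: 36.7 < 80.47 → exclude; stop.
Optimal diet: turban snails, abalone, clams — 3 of 4 types.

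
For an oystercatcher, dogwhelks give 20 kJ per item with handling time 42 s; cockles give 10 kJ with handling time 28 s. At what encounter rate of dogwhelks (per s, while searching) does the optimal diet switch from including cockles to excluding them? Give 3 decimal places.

At the threshold, the rate on dogwhelks alone equals the profitability of cockles: λ·20/(1 + λ·42) = 10/28 = 0.3571.
Rearranging, λ(20 − 0.3571×42) = 0.3571, so λ = 0.3571/5 = 0.07143 per s.

0.071 per s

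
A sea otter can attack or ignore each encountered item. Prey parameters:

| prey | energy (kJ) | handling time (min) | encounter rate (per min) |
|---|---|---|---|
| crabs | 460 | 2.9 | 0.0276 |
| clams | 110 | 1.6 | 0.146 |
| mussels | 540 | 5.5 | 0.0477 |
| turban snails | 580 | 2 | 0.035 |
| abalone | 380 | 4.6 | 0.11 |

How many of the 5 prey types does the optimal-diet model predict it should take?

5

Rank by E/h (kJ/min): turban snails 290, crabs 159, mussels 98.2, abalone 82.6, clams 68.8. Include each in turn until the next type's E/h falls below the running intake rate.
Rate on top 1: 18.97. crabs: 159 > 18.97 → include.
Rate on top 2: 28.69. mussels: 98.2 > 28.69 → include.
Rate on top 3: 41.6. abalone: 82.6 > 41.6 → include.
Rate on top 4: 52.42. clams: 68.8 > 52.42 → include.
Optimal diet: turban snails, crabs, mussels, abalone, clams — 5 of 5 types.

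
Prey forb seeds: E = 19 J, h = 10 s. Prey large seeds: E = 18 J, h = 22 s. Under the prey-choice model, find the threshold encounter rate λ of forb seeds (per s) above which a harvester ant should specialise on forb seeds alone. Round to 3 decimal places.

Drop large seeds once their profitability E₂/h₂ falls below the rate achievable on forb seeds alone: E₂/h₂ = λE₁/(1 + λh₁).
Solve for λ: λE₁h₂ = E₂(1 + λh₁) → λ(E₁h₂ − E₂h₁) = E₂ → λ = E₂/(E₁h₂ − E₂h₁).
λ = 18/(19×22 − 18×10) = 18/238 = 0.07563 per s.

0.076 per s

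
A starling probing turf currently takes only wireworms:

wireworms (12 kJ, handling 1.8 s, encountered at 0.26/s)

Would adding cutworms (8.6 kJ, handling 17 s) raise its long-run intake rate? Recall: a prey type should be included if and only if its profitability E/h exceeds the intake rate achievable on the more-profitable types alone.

Intake rate on the current diet: R = (0.26×12) / (1 + 0.26×1.8) = 3.12/1.468 = 2.125 kJ/s.
cutworms: E/h = 8.6/17 = 0.5059 kJ/s.
Since 0.5059 < R, time spent handling cutworms is better spent searching.

No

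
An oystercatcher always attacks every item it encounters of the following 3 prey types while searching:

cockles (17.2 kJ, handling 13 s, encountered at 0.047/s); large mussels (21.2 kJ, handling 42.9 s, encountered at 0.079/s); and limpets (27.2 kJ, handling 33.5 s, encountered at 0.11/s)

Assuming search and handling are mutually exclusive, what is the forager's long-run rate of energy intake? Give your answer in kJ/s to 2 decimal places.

R = Σλ_iE_i / (1 + Σλ_ih_i)
Numerator: 0.047×17.2 + 0.079×21.2 + 0.11×27.2 = 5.475
Denominator: 1 + 0.047×13 + 0.079×42.9 + 0.11×33.5 = 8.685
R = 5.475/8.685 = 0.6304 kJ/s

0.63 kJ/s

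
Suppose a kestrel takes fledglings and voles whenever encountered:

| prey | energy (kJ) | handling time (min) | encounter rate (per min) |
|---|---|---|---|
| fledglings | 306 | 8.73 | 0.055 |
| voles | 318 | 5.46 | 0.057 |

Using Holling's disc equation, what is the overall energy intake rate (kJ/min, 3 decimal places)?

19.514 kJ/min

Energy encountered per unit search time: 0.055×306 + 0.057×318 = 34.96 kJ/min.
Handling time per unit search time: 0.055×8.73 + 0.057×5.46 = 0.7914.
Rate = 34.96/(1 + 0.7914) = 19.51 kJ/min.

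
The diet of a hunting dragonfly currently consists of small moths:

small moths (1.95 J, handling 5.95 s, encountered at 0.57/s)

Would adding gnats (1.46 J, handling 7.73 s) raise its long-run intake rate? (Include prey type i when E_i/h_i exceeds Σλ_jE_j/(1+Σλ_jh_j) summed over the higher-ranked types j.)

No

Current rate: (0.57×1.95)/(1 + 0.57×5.95) = 0.2531 J/s.
gnats: E/h = 1.46/7.73 = 0.1889 J/s.
Since 0.1889 < R, time spent handling gnats is better spent searching.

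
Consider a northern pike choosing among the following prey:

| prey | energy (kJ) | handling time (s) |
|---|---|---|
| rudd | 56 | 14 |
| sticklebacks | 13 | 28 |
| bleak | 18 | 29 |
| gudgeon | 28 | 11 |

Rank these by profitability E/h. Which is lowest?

Profitability E/h (kJ/s): rudd = 56/14 = 4, sticklebacks = 13/28 = 0.464, bleak = 18/29 = 0.621, gudgeon = 28/11 = 2.55.
Ranked: rudd > gudgeon > bleak > sticklebacks.

sticklebacks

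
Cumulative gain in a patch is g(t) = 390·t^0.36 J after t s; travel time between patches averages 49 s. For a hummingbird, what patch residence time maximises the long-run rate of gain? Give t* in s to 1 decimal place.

Optimal t* satisfies g'(t*) = g(t*)/(T + t*).
g'(t) = 0.36·390·t^-0.64. Setting 0.36·390·t^-0.64 = 390·t^0.36/(49+t) gives 0.36(49+t) = t, so 0.64·t = 0.36×49.
t* = 0.36×49/0.64 = 27.56 s.

27.6 s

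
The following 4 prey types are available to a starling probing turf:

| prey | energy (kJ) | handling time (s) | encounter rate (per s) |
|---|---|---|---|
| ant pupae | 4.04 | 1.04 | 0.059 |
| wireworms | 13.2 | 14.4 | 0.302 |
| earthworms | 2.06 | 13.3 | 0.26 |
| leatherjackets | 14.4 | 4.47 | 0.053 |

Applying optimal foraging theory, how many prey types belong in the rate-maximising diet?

3

Rank by E/h (kJ/s): ant pupae 3.88, leatherjackets 3.22, wireworms 0.917, earthworms 0.155. Include each in turn until the next type's E/h falls below the running intake rate.
Rate on top 1: 0.2246. leatherjackets: 3.22 > 0.2246 → include.
Rate on top 2: 0.7715. wireworms: 0.917 > 0.7715 → include.
Rate on top 3: 0.8833. earthworms: 0.155 < 0.8833 → exclude; stop.
Optimal diet: ant pupae, leatherjackets, wireworms — 3 of 4 types.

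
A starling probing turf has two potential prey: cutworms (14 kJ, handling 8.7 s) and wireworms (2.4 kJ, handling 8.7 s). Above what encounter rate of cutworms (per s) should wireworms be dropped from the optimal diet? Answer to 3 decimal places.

Drop wireworms once their profitability E₂/h₂ falls below the rate achievable on cutworms alone: E₂/h₂ = λE₁/(1 + λh₁).
Solve for λ: λE₁h₂ = E₂(1 + λh₁) → λ(E₁h₂ − E₂h₁) = E₂ → λ = E₂/(E₁h₂ − E₂h₁).
λ = 2.4/(14×8.7 − 2.4×8.7) = 2.4/100.9 = 0.02378 per s.

0.024 per s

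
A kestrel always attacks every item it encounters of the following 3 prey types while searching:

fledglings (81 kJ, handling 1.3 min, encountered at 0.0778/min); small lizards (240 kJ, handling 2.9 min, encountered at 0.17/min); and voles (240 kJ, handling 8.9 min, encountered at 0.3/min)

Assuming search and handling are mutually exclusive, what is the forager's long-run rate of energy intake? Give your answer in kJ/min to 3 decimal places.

27.931 kJ/min

Energy encountered per unit search time: 0.0778×81 + 0.17×240 + 0.3×240 = 119.1 kJ/min.
Handling time per unit search time: 0.0778×1.3 + 0.17×2.9 + 0.3×8.9 = 3.264.
Rate = 119.1/(1 + 3.264) = 27.93 kJ/min.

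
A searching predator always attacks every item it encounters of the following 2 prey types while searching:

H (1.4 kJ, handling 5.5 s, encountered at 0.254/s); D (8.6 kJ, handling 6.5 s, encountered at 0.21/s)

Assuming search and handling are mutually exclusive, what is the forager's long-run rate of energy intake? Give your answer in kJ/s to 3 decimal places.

R = (0.254×1.4 + 0.21×8.6) / (1 + 0.254×5.5 + 0.21×6.5) = 2.162/3.762 = 0.5746 kJ/s.

0.575 kJ/s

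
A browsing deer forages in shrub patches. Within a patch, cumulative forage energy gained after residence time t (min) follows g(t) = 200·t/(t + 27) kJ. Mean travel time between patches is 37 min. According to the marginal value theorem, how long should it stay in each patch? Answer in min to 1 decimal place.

31.6 min

By the marginal value theorem, leave when the instantaneous gain rate g'(t) equals the habitat-wide average g(t)/(T + t).
g'(t) = 200·27/(t + 27)². Setting 200·27/(t+27)² = 200t/[(t+27)(37+t)] gives 27(37+t) = t(t+27), so t² = 27×37 = 999.
t* = √999 = 31.61 min.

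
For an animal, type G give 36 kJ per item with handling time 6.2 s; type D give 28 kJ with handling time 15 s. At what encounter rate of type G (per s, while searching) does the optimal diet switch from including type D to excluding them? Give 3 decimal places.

The zero-one rule: include type D iff E₂/h₂ > λE₁/(1+λh₁). Equality gives the switch point.
λE₁h₂ = E₂ + λE₂h₁ ⇒ λ = E₂/(E₁h₂ − E₂h₁) = 28/(540 − 173.6) = 0.07642 per s.

0.076 per s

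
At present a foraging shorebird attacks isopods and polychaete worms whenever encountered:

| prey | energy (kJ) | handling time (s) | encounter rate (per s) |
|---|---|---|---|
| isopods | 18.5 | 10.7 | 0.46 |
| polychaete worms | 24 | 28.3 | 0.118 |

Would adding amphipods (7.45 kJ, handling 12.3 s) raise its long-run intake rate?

No

Intake rate on the current diet: R = (0.46×18.5 + 0.118×24) / (1 + 0.46×10.7 + 0.118×28.3) = 11.34/9.261 = 1.225 kJ/s.
Profitability of amphipods: 7.45/12.3 = 0.6057 kJ/s.
0.6057 < 1.225, so adding amphipods would lower the average — exclude it.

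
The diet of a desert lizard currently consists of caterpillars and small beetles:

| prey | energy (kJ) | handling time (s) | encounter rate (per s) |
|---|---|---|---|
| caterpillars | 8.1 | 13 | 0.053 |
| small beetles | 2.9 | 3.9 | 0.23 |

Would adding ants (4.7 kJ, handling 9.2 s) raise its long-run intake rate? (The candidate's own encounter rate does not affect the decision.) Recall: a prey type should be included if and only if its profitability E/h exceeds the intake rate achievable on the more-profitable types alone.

Intake rate on the current diet: R = (0.053×8.1 + 0.23×2.9) / (1 + 0.053×13 + 0.23×3.9) = 1.096/2.586 = 0.4239 kJ/s.
ants: E/h = 4.7/9.2 = 0.5109 kJ/s.
Since 0.5109 > R, including ants increases the long-run rate.

Yes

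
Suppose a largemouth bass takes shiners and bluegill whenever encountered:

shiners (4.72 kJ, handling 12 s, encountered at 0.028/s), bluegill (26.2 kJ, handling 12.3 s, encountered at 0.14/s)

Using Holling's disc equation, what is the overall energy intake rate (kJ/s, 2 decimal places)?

Energy encountered per unit search time: 0.028×4.72 + 0.14×26.2 = 3.8 kJ/s.
Handling time per unit search time: 0.028×12 + 0.14×12.3 = 2.058.
Rate = 3.8/(1 + 2.058) = 1.243 kJ/s.

1.24 kJ/s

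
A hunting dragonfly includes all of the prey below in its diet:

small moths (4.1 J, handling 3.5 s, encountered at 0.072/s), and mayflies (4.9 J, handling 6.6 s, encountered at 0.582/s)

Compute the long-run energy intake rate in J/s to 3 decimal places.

R = (0.072×4.1 + 0.582×4.9) / (1 + 0.072×3.5 + 0.582×6.6) = 3.147/5.093 = 0.6179 J/s.

0.618 J/s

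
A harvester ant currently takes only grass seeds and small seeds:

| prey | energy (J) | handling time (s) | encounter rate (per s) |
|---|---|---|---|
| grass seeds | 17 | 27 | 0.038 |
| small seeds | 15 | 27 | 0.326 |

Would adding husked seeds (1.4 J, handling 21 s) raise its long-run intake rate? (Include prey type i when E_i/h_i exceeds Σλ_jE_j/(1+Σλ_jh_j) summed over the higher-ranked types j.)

No

Current rate: (0.038×17 + 0.326×15)/(1 + 0.038×27 + 0.326×27) = 0.5113 J/s.
husked seeds: E/h = 1.4/21 = 0.06667 J/s.
0.06667 < 0.5113, so adding husked seeds would lower the average — exclude it.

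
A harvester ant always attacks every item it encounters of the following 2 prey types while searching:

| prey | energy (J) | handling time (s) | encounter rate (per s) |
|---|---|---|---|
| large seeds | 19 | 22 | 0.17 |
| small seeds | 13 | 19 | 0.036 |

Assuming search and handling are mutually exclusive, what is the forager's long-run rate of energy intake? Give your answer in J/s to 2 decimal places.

0.68 J/s

Energy encountered per unit search time: 0.17×19 + 0.036×13 = 3.698 J/s.
Handling time per unit search time: 0.17×22 + 0.036×19 = 4.424.
Rate = 3.698/(1 + 4.424) = 0.6818 J/s.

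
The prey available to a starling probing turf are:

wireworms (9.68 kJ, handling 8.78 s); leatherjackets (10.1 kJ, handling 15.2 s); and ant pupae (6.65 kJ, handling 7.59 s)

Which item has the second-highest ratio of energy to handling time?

ant pupae

In descending order of E/h:
wireworms: 9.68/8.78 = 1.1 kJ/s
ant pupae: 6.65/7.59 = 0.876 kJ/s
leatherjackets: 10.1/15.2 = 0.664 kJ/s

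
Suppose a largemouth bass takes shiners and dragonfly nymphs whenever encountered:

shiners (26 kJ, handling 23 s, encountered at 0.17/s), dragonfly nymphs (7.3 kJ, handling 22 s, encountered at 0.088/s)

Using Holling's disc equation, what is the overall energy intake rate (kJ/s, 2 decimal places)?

0.74 kJ/s

R = Σλ_iE_i / (1 + Σλ_ih_i)
Numerator: 0.17×26 + 0.088×7.3 = 5.062
Denominator: 1 + 0.17×23 + 0.088×22 = 6.846
R = 5.062/6.846 = 0.7395 kJ/s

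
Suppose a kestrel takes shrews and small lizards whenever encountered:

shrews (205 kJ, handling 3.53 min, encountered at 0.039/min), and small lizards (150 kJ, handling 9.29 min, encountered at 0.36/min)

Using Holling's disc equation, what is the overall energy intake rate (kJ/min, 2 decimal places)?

13.83 kJ/min

Energy encountered per unit search time: 0.039×205 + 0.36×150 = 61.99 kJ/min.
Handling time per unit search time: 0.039×3.53 + 0.36×9.29 = 3.482.
Rate = 61.99/(1 + 3.482) = 13.83 kJ/min.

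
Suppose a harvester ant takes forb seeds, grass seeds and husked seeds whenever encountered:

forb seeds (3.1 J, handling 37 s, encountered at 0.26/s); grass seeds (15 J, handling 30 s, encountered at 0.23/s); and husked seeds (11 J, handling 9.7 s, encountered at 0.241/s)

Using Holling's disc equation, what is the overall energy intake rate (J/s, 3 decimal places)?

0.348 J/s

R = Σλ_iE_i / (1 + Σλ_ih_i)
Numerator: 0.26×3.1 + 0.23×15 + 0.241×11 = 6.907
Denominator: 1 + 0.26×37 + 0.23×30 + 0.241×9.7 = 19.86
R = 6.907/19.86 = 0.3478 J/s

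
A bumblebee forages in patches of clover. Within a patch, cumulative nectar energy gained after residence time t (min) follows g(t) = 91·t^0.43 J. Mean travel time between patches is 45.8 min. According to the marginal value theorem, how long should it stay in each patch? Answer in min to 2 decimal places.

34.55 min

Maximise g(t)/(T+t): set derivative to zero → g'(t)(T+t) = g(t).
g'(t) = 0.43·91·t^-0.57. Setting 0.43·91·t^-0.57 = 91·t^0.43/(45.8+t) gives 0.43(45.8+t) = t, so 0.57·t = 0.43×45.8.
t* = 0.43×45.8/0.57 = 34.55 min.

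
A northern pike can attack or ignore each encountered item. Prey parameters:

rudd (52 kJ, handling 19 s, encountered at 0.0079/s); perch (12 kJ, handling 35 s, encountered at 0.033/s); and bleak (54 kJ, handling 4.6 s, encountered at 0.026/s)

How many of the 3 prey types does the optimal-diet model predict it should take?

2

E/h in descending order: bleak 11.7, rudd 2.74, perch 0.343 kJ/s. The optimal diet is the largest prefix of this list for which every included type satisfies E_i/h_i > R on the types above it.
Rate on top 1: 1.254. rudd: 2.74 > 1.254 → include.
Rate on top 2: 1.429. perch: 0.343 < 1.429 → exclude; stop.
Optimal diet: bleak, rudd — 2 of 3 types.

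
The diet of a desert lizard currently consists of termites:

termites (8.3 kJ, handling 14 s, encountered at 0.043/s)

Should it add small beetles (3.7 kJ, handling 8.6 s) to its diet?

Yes

On termites alone, R = ΣλE/(1+Σλh) = 0.3569/1.602 = 0.2228 kJ/s.
Profitability of small beetles: 3.7/8.6 = 0.4302 kJ/s.
0.4302 > 0.2228, so adding small beetles raises the average — include it.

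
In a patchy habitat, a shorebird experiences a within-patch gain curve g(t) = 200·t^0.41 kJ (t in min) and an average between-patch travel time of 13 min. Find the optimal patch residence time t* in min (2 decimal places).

Optimal t* satisfies g'(t*) = g(t*)/(T + t*).
g'(t) = 0.41·200·t^-0.59. Setting 0.41·200·t^-0.59 = 200·t^0.41/(13+t) gives 0.41(13+t) = t, so 0.59·t = 0.41×13.
t* = 0.41×13/0.59 = 9.034 min.

9.03 min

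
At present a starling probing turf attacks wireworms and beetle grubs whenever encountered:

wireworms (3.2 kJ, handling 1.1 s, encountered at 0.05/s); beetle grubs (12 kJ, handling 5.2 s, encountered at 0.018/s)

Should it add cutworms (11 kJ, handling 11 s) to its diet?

On wireworms and beetle grubs alone, R = ΣλE/(1+Σλh) = 0.376/1.149 = 0.3274 kJ/s.
cutworms: E/h = 11/11 = 1 kJ/s.
Since 1 > R, including cutworms increases the long-run rate.

Yes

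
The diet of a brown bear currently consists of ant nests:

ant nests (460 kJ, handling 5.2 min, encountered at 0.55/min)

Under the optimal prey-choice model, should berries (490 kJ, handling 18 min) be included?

No

Intake rate on the current diet: R = (0.55×460) / (1 + 0.55×5.2) = 253/3.86 = 65.54 kJ/min.
Profitability of berries: 490/18 = 27.22 kJ/min.
Since 27.22 < R, time spent handling berries is better spent searching.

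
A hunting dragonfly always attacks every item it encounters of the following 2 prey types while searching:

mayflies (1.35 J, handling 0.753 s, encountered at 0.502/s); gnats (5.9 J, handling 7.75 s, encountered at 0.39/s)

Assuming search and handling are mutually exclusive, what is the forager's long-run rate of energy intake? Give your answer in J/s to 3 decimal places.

0.677 J/s

R = (0.502×1.35 + 0.39×5.9) / (1 + 0.502×0.753 + 0.39×7.75) = 2.979/4.401 = 0.6769 J/s.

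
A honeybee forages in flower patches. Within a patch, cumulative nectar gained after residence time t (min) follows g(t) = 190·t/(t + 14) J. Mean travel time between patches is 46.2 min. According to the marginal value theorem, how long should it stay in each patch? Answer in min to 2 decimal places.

Maximise g(t)/(T+t): set derivative to zero → g'(t)(T+t) = g(t).
g'(t) = 190·14/(t + 14)². Setting 190·14/(t+14)² = 190t/[(t+14)(46.2+t)] gives 14(46.2+t) = t(t+14), so t² = 14×46.2 = 646.8.
t* = √646.8 = 25.43 min.

25.43 min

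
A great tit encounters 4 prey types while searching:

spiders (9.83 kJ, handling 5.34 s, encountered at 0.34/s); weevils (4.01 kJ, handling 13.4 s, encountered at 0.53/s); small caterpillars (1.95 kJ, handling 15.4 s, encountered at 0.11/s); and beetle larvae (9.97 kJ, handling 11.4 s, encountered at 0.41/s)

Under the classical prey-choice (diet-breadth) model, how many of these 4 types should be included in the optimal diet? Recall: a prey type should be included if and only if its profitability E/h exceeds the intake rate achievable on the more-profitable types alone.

Rank by E/h (kJ/s): spiders 1.84, beetle larvae 0.875, weevils 0.299, small caterpillars 0.127. Include each in turn until the next type's E/h falls below the running intake rate.
Rate on top 1: 1.187. beetle larvae: 0.875 < 1.187 → exclude; stop.
Optimal diet: spiders — 1 of 4 types.

1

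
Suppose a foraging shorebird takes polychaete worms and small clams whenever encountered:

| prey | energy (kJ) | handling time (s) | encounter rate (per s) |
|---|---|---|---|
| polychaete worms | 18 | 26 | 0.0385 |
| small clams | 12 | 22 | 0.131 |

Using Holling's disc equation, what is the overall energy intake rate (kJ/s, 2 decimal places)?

R = Σλ_iE_i / (1 + Σλ_ih_i)
Numerator: 0.0385×18 + 0.131×12 = 2.265
Denominator: 1 + 0.0385×26 + 0.131×22 = 4.883
R = 2.265/4.883 = 0.4639 kJ/s

0.46 kJ/s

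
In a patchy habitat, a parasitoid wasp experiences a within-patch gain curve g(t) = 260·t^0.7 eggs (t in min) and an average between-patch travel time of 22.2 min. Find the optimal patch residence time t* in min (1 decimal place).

51.8 min

By the marginal value theorem, leave when the instantaneous gain rate g'(t) equals the habitat-wide average g(t)/(T + t).
g'(t) = 0.7·260·t^-0.3. Setting 0.7·260·t^-0.3 = 260·t^0.7/(22.2+t) gives 0.7(22.2+t) = t, so 0.30·t = 0.7×22.2.
t* = 0.7×22.2/0.30 = 51.8 min.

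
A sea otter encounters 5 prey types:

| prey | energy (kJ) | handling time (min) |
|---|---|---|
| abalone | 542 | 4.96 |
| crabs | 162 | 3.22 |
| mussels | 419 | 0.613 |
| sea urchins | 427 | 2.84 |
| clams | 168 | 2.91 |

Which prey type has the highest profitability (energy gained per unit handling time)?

mussels

In descending order of E/h:
mussels: 419/0.613 = 684 kJ/min
sea urchins: 427/2.84 = 150 kJ/min
abalone: 542/4.96 = 109 kJ/min
clams: 168/2.91 = 57.7 kJ/min
crabs: 162/3.22 = 50.3 kJ/min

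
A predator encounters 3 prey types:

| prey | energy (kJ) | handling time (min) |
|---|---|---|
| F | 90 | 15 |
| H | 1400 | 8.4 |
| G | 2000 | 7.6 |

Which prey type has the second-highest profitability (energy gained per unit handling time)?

Profitability E/h (kJ/min): F = 90/15 = 6, H = 1400/8.4 = 167, G = 2000/7.6 = 263.
Ranked: G > H > F.

H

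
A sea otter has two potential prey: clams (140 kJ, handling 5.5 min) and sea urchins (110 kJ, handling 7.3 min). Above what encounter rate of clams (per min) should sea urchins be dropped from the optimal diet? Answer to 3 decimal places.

0.264 per min

At the threshold, the rate on clams alone equals the profitability of sea urchins: λ·140/(1 + λ·5.5) = 110/7.3 = 15.07.
Rearranging, λ(140 − 15.07×5.5) = 15.07, so λ = 15.07/57.12 = 0.2638 per min.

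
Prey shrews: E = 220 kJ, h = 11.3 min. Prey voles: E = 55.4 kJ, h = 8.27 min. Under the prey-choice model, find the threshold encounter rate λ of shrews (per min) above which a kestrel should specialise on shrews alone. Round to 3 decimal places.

0.046 per min

Drop voles once their profitability E₂/h₂ falls below the rate achievable on shrews alone: E₂/h₂ = λE₁/(1 + λh₁).
Solve for λ: λE₁h₂ = E₂(1 + λh₁) → λ(E₁h₂ − E₂h₁) = E₂ → λ = E₂/(E₁h₂ − E₂h₁).
λ = 55.4/(220×8.27 − 55.4×11.3) = 55.4/1193 = 0.04642 per min.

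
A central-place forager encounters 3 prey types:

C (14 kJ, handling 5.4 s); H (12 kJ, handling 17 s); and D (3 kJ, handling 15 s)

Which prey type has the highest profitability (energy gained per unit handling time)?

In descending order of E/h:
C: 14/5.4 = 2.59 kJ/s
H: 12/17 = 0.706 kJ/s
D: 3/15 = 0.2 kJ/s

C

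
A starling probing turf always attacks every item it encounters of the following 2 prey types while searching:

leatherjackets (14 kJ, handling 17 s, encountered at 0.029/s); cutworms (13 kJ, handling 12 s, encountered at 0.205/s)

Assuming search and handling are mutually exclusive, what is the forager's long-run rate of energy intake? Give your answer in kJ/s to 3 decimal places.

0.777 kJ/s

Energy encountered per unit search time: 0.029×14 + 0.205×13 = 3.071 kJ/s.
Handling time per unit search time: 0.029×17 + 0.205×12 = 2.953.
Rate = 3.071/(1 + 2.953) = 0.7769 kJ/s.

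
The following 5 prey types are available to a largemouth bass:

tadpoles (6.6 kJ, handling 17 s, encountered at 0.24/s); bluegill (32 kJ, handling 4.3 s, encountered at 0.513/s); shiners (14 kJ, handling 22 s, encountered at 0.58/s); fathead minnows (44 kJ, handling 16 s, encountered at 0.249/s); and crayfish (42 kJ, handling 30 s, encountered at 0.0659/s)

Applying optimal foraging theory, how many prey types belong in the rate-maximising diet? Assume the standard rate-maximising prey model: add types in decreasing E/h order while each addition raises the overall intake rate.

Profitabilities (E/h, kJ/s): bluegill 7.44, fathead minnows 2.75, crayfish 1.4, shiners 0.636, tadpoles 0.388. Add prey in this order while the next type's profitability exceeds the intake rate on those already taken.
Rate on top 1: 5.121. fathead minnows: 2.75 < 5.121 → exclude; stop.
Optimal diet: bluegill — 1 of 5 types.

1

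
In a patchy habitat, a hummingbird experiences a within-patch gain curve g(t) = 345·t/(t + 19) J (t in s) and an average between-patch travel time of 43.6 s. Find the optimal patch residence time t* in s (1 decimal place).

Maximise g(t)/(T+t): set derivative to zero → g'(t)(T+t) = g(t).
g'(t) = 345·19/(t + 19)². Setting 345·19/(t+19)² = 345t/[(t+19)(43.6+t)] gives 19(43.6+t) = t(t+19), so t² = 19×43.6 = 828.4.
t* = √828.4 = 28.78 s.

28.8 s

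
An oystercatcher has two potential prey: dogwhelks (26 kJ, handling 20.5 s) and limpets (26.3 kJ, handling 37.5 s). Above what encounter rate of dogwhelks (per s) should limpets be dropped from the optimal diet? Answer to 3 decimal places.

At the threshold, the rate on dogwhelks alone equals the profitability of limpets: λ·26/(1 + λ·20.5) = 26.3/37.5 = 0.7013.
Rearranging, λ(26 − 0.7013×20.5) = 0.7013, so λ = 0.7013/11.62 = 0.06034 per s.

0.060 per s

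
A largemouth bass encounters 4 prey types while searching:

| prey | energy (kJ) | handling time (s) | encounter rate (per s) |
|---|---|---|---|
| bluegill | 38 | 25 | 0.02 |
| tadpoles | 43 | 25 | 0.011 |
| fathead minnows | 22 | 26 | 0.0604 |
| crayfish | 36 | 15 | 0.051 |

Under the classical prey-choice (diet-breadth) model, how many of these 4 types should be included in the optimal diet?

Profitabilities (E/h, kJ/s): crayfish 2.4, tadpoles 1.72, bluegill 1.52, fathead minnows 0.846. Add prey in this order while the next type's profitability exceeds the intake rate on those already taken.
Rate on top 1: 1.04. tadpoles: 1.72 > 1.04 → include.
Rate on top 2: 1.132. bluegill: 1.52 > 1.132 → include.
Rate on top 3: 1.208. fathead minnows: 0.846 < 1.208 → exclude; stop.
Optimal diet: crayfish, tadpoles, bluegill — 3 of 4 types.

3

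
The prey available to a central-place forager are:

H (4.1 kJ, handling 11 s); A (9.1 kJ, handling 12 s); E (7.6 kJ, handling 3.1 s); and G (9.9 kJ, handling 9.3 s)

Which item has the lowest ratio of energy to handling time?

In descending order of E/h:
E: 7.6/3.1 = 2.45 kJ/s
G: 9.9/9.3 = 1.06 kJ/s
A: 9.1/12 = 0.758 kJ/s
H: 4.1/11 = 0.373 kJ/s

H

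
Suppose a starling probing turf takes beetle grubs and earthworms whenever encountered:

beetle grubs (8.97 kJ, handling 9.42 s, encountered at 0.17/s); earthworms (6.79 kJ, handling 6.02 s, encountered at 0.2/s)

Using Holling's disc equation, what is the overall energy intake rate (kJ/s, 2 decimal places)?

R = Σλ_iE_i / (1 + Σλ_ih_i)
Numerator: 0.17×8.97 + 0.2×6.79 = 2.883
Denominator: 1 + 0.17×9.42 + 0.2×6.02 = 3.805
R = 2.883/3.805 = 0.7576 kJ/s

0.76 kJ/s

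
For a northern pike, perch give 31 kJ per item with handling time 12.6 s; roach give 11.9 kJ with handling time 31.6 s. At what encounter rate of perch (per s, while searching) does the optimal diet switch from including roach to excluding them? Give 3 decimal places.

0.014 per s

At the threshold, the rate on perch alone equals the profitability of roach: λ·31/(1 + λ·12.6) = 11.9/31.6 = 0.3766.
Rearranging, λ(31 − 0.3766×12.6) = 0.3766, so λ = 0.3766/26.26 = 0.01434 per s.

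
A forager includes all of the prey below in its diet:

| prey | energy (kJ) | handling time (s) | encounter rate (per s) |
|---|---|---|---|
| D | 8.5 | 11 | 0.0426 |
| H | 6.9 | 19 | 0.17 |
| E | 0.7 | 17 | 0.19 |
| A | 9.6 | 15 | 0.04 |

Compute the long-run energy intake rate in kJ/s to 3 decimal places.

0.241 kJ/s

R = Σλ_iE_i / (1 + Σλ_ih_i)
Numerator: 0.0426×8.5 + 0.17×6.9 + 0.19×0.7 + 0.04×9.6 = 2.052
Denominator: 1 + 0.0426×11 + 0.17×19 + 0.19×17 + 0.04×15 = 8.529
R = 2.052/8.529 = 0.2406 kJ/s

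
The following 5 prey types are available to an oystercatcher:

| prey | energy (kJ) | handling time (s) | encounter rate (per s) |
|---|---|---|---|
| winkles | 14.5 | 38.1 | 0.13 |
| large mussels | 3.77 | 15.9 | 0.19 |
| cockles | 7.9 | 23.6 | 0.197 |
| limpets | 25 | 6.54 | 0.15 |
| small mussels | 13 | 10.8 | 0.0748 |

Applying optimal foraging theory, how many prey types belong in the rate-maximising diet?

1

Rank by E/h (kJ/s): limpets 3.82, small mussels 1.2, winkles 0.381, cockles 0.335, large mussels 0.237. Include each in turn until the next type's E/h falls below the running intake rate.
Rate on top 1: 1.893. small mussels: 1.2 < 1.893 → exclude; stop.
Optimal diet: limpets — 1 of 5 types.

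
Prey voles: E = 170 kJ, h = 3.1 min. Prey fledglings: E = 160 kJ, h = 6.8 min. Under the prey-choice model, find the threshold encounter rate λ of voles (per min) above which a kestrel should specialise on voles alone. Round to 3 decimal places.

The zero-one rule: include fledglings iff E₂/h₂ > λE₁/(1+λh₁). Equality gives the switch point.
λE₁h₂ = E₂ + λE₂h₁ ⇒ λ = E₂/(E₁h₂ − E₂h₁) = 160/(1156 − 496) = 0.2424 per min.

0.242 per min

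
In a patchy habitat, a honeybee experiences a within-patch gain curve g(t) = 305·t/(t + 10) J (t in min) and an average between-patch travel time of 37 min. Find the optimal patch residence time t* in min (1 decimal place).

19.2 min

Optimal t* satisfies g'(t*) = g(t*)/(T + t*).
g'(t) = 305·10/(t + 10)². Setting 305·10/(t+10)² = 305t/[(t+10)(37+t)] gives 10(37+t) = t(t+10), so t² = 10×37 = 370.
t* = √370 = 19.24 min.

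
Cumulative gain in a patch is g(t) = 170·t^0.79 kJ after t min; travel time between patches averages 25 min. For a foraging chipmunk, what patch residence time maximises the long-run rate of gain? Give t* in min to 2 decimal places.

Optimal t* satisfies g'(t*) = g(t*)/(T + t*).
g'(t) = 0.79·170·t^-0.21. Setting 0.79·170·t^-0.21 = 170·t^0.79/(25+t) gives 0.79(25+t) = t, so 0.21·t = 0.79×25.
t* = 0.79×25/0.21 = 94.05 min.

94.05 min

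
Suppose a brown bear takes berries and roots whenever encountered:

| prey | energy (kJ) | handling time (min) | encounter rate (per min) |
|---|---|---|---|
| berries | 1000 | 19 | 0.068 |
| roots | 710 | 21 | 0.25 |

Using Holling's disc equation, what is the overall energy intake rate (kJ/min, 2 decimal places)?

R = (0.068×1000 + 0.25×710) / (1 + 0.068×19 + 0.25×21) = 245.5/7.542 = 32.55 kJ/min.

32.55 kJ/min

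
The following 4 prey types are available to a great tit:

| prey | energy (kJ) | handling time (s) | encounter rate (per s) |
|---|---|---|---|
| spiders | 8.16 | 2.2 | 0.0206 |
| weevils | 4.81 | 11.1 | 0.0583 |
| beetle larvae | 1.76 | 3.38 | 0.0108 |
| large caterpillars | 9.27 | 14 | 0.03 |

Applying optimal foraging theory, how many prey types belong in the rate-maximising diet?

Profitabilities (E/h, kJ/s): spiders 3.71, large caterpillars 0.662, beetle larvae 0.521, weevils 0.433. Add prey in this order while the next type's profitability exceeds the intake rate on those already taken.
Rate on top 1: 0.1608. large caterpillars: 0.662 > 0.1608 → include.
Rate on top 2: 0.3045. beetle larvae: 0.521 > 0.3045 → include.
Rate on top 3: 0.3098. weevils: 0.433 > 0.3098 → include.
Optimal diet: spiders, large caterpillars, beetle larvae, weevils — 4 of 4 types.

4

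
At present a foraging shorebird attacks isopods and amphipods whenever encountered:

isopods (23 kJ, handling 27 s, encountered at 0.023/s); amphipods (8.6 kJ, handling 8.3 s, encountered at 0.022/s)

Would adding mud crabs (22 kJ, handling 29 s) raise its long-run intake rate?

Yes

Intake rate on the current diet: R = (0.023×23 + 0.022×8.6) / (1 + 0.023×27 + 0.022×8.3) = 0.7182/1.804 = 0.3982 kJ/s.
mud crabs: E/h = 22/29 = 0.7586 kJ/s.
0.7586 > 0.3982, so adding mud crabs raises the average — include it.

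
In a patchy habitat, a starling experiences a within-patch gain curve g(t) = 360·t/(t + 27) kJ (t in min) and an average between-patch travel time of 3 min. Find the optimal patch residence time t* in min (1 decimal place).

By the marginal value theorem, leave when the instantaneous gain rate g'(t) equals the habitat-wide average g(t)/(T + t).
g'(t) = 360·27/(t + 27)². Setting 360·27/(t+27)² = 360t/[(t+27)(3+t)] gives 27(3+t) = t(t+27), so t² = 27×3 = 81.
t* = √81 = 9 min.

9.0 min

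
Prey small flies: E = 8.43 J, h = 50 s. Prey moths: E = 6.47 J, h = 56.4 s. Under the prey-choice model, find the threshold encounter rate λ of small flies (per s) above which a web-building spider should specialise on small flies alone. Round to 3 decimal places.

At the threshold, the rate on small flies alone equals the profitability of moths: λ·8.43/(1 + λ·50) = 6.47/56.4 = 0.1147.
Rearranging, λ(8.43 − 0.1147×50) = 0.1147, so λ = 0.1147/2.694 = 0.04258 per s.

0.043 per s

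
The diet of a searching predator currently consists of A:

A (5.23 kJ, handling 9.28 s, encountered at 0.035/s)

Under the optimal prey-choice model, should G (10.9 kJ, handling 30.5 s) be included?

Yes

Current rate: (0.035×5.23)/(1 + 0.035×9.28) = 0.1382 kJ/s.
G: E/h = 10.9/30.5 = 0.3574 kJ/s.
0.3574 > 0.1382, so adding G raises the average — include it.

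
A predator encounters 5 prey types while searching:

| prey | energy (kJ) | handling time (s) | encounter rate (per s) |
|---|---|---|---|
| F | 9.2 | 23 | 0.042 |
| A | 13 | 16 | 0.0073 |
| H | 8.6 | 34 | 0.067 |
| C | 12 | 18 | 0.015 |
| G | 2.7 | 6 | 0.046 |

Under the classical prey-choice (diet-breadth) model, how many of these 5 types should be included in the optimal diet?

4

Rank by E/h (kJ/s): A 0.812, C 0.667, G 0.45, F 0.4, H 0.253. Include each in turn until the next type's E/h falls below the running intake rate.
Rate on top 1: 0.08497. C: 0.667 > 0.08497 → include.
Rate on top 2: 0.1982. G: 0.45 > 0.1982 → include.
Rate on top 3: 0.24. F: 0.4 > 0.24 → include.
Rate on top 4: 0.2988. H: 0.253 < 0.2988 → exclude; stop.
Optimal diet: A, C, G, F — 4 of 5 types.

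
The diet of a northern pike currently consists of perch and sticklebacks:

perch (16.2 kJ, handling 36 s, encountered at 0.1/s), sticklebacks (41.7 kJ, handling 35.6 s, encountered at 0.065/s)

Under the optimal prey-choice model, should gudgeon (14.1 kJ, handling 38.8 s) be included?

Current rate: (0.1×16.2 + 0.065×41.7)/(1 + 0.1×36 + 0.065×35.6) = 0.6263 kJ/s.
gudgeon: E/h = 14.1/38.8 = 0.3634 kJ/s.
0.3634 < 0.6263, so adding gudgeon would lower the average — exclude it.

No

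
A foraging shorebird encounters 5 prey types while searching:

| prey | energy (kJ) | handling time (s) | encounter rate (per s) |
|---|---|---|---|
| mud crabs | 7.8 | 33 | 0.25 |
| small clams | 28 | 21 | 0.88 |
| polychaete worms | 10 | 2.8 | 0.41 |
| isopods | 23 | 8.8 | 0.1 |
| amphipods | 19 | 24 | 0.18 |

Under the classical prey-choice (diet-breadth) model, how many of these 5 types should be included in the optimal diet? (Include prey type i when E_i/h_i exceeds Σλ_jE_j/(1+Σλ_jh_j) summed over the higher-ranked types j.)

2

Rank by E/h (kJ/s): polychaete worms 3.57, isopods 2.61, small clams 1.33, amphipods 0.792, mud crabs 0.236. Include each in turn until the next type's E/h falls below the running intake rate.
Rate on top 1: 1.909. isopods: 2.61 > 1.909 → include.
Rate on top 2: 2.114. small clams: 1.33 < 2.114 → exclude; stop.
Optimal diet: polychaete worms, isopods — 2 of 5 types.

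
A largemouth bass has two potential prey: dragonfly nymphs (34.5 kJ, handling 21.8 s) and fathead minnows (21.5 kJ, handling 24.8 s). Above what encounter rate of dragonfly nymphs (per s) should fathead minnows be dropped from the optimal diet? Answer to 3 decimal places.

Drop fathead minnows once their profitability E₂/h₂ falls below the rate achievable on dragonfly nymphs alone: E₂/h₂ = λE₁/(1 + λh₁).
Solve for λ: λE₁h₂ = E₂(1 + λh₁) → λ(E₁h₂ − E₂h₁) = E₂ → λ = E₂/(E₁h₂ − E₂h₁).
λ = 21.5/(34.5×24.8 − 21.5×21.8) = 21.5/386.9 = 0.05557 per s.

0.056 per s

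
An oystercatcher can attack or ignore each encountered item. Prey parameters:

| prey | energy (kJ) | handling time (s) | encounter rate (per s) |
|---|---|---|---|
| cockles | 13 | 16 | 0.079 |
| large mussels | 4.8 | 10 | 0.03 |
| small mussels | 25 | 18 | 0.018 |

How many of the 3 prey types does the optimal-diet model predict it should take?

E/h in descending order: small mussels 1.39, cockles 0.812, large mussels 0.48 kJ/s. The optimal diet is the largest prefix of this list for which every included type satisfies E_i/h_i > R on the types above it.
Rate on top 1: 0.3399. cockles: 0.812 > 0.3399 → include.
Rate on top 2: 0.5707. large mussels: 0.48 < 0.5707 → exclude; stop.
Optimal diet: small mussels, cockles — 2 of 3 types.

2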